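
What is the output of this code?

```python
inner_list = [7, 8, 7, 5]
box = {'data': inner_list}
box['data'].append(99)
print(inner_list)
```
[7, 8, 7, 5, 99]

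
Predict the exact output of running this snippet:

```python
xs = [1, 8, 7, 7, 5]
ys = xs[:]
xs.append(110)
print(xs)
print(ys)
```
[1, 8, 7, 7, 5, 110]
[1, 8, 7, 7, 5]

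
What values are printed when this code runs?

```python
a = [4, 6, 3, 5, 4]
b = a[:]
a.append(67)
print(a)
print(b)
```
[4, 6, 3, 5, 4, 67]
[4, 6, 3, 5, 4]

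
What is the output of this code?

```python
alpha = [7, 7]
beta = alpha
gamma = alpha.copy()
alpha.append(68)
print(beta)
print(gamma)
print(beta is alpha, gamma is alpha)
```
[7, 7, 68]
[7, 7]
True False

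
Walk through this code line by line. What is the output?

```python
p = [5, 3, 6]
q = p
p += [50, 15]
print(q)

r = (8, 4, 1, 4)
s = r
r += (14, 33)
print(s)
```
[5, 3, 6, 50, 15]
(8, 4, 1, 4)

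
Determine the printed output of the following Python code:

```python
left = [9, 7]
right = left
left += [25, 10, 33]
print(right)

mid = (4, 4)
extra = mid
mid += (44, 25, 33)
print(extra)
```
[9, 7, 25, 10, 33]
(4, 4)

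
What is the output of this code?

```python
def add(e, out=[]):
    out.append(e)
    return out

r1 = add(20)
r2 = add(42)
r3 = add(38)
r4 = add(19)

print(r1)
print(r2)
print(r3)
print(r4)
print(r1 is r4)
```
[20, 42, 38, 19]
[20, 42, 38, 19]
[20, 42, 38, 19]
[20, 42, 38, 19]
True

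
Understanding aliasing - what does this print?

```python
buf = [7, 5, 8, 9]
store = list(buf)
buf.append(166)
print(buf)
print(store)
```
[7, 5, 8, 9, 166]
[7, 5, 8, 9]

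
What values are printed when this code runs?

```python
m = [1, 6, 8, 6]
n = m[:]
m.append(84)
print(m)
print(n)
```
[1, 6, 8, 6, 84]
[1, 6, 8, 6]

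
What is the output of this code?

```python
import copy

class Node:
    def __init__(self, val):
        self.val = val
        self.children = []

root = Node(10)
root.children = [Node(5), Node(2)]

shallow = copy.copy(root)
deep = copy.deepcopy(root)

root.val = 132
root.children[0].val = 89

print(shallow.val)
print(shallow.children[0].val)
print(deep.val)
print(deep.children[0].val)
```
10
89
10
5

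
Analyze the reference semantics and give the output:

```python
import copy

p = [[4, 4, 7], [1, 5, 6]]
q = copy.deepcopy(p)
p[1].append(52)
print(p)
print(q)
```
[[4, 4, 7], [1, 5, 6, 52]]
[[4, 4, 7], [1, 5, 6]]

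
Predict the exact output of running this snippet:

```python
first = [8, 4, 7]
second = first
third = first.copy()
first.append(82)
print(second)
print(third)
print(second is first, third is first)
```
[8, 4, 7, 82]
[8, 4, 7]
True False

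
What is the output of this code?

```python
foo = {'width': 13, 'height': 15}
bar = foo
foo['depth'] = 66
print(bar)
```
{'width': 13, 'height': 15, 'depth': 66}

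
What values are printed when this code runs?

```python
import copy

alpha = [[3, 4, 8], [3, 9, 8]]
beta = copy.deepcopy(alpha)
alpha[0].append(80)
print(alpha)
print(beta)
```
[[3, 4, 8, 80], [3, 9, 8]]
[[3, 4, 8], [3, 9, 8]]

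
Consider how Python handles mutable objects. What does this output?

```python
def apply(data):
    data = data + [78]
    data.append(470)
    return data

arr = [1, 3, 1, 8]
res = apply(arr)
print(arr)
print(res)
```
[1, 3, 1, 8]
[1, 3, 1, 8, 78, 470]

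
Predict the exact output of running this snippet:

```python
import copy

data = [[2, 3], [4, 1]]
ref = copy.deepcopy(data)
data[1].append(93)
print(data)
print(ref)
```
[[2, 3], [4, 1, 93]]
[[2, 3], [4, 1]]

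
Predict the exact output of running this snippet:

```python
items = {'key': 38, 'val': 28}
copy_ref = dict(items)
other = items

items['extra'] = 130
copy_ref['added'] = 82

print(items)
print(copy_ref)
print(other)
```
{'key': 38, 'val': 28, 'extra': 130}
{'key': 38, 'val': 28, 'added': 82}
{'key': 38, 'val': 28, 'extra': 130}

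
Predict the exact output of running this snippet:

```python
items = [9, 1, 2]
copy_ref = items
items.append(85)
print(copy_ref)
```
[9, 1, 2, 85]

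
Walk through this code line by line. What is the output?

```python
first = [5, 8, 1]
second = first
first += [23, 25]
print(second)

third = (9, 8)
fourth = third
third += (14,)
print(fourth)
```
[5, 8, 1, 23, 25]
(9, 8)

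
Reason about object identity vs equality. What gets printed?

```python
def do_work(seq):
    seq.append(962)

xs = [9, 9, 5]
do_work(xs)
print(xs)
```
[9, 9, 5, 962]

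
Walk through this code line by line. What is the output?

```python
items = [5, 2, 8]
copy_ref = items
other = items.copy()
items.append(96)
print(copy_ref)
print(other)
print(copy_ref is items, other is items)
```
[5, 2, 8, 96]
[5, 2, 8]
True False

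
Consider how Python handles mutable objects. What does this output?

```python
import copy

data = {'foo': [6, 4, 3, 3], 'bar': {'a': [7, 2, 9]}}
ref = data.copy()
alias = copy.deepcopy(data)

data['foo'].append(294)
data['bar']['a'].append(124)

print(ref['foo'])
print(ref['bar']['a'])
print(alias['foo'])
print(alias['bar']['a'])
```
[6, 4, 3, 3, 294]
[7, 2, 9, 124]
[6, 4, 3, 3]
[7, 2, 9]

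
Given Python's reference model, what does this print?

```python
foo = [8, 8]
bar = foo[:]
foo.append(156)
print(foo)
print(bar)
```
[8, 8, 156]
[8, 8]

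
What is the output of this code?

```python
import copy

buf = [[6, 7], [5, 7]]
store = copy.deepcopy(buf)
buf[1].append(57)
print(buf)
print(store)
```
[[6, 7], [5, 7, 57]]
[[6, 7], [5, 7]]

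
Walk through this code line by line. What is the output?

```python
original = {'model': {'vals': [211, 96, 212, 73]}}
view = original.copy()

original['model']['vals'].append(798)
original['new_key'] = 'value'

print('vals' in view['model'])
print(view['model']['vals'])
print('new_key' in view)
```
True
[211, 96, 212, 73, 798]
False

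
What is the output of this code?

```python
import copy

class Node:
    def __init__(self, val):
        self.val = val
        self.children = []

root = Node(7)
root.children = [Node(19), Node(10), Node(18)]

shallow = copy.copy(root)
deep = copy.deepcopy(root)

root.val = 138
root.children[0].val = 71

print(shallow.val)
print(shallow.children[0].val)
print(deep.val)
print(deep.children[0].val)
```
7
71
7
19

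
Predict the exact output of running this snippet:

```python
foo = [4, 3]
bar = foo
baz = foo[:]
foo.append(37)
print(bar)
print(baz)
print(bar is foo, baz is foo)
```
[4, 3, 37]
[4, 3]
True False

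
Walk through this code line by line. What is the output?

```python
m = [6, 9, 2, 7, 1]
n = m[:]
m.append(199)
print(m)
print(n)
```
[6, 9, 2, 7, 1, 199]
[6, 9, 2, 7, 1]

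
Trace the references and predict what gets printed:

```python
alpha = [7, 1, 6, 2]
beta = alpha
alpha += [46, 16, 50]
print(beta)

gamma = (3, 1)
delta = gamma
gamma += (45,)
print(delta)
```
[7, 1, 6, 2, 46, 16, 50]
(3, 1)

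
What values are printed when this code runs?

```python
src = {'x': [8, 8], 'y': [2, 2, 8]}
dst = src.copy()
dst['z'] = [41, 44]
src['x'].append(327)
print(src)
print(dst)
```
{'x': [8, 8, 327], 'y': [2, 2, 8]}
{'x': [8, 8, 327], 'y': [2, 2, 8], 'z': [41, 44]}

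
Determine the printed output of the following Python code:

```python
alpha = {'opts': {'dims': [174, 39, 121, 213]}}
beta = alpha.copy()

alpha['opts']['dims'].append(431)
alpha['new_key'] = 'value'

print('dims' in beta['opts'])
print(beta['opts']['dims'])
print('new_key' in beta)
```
True
[174, 39, 121, 213, 431]
False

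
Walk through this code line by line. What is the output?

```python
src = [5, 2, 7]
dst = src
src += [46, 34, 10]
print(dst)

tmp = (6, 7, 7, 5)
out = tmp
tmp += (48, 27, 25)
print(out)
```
[5, 2, 7, 46, 34, 10]
(6, 7, 7, 5)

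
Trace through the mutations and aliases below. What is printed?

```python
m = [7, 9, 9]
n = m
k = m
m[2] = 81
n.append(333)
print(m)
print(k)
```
[7, 9, 81, 333]
[7, 9, 81, 333]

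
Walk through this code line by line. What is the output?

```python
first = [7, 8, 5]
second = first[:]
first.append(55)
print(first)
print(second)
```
[7, 8, 5, 55]
[7, 8, 5]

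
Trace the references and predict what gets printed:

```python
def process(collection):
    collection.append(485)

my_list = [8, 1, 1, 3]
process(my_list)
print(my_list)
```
[8, 1, 1, 3, 485]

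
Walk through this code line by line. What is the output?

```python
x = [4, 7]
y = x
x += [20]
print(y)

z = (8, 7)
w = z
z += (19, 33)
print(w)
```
[4, 7, 20]
(8, 7)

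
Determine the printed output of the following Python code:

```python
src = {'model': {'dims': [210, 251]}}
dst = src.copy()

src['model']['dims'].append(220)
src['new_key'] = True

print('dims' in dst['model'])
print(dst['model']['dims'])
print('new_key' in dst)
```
True
[210, 251, 220]
False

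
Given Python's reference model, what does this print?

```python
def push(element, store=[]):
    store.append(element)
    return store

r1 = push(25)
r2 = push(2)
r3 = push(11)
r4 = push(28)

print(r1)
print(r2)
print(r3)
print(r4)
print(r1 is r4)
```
[25, 2, 11, 28]
[25, 2, 11, 28]
[25, 2, 11, 28]
[25, 2, 11, 28]
True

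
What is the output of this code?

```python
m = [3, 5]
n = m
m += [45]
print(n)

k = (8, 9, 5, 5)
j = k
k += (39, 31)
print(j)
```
[3, 5, 45]
(8, 9, 5, 5)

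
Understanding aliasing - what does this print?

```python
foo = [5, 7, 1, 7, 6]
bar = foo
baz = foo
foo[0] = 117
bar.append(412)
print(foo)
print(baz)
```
[117, 7, 1, 7, 6, 412]
[117, 7, 1, 7, 6, 412]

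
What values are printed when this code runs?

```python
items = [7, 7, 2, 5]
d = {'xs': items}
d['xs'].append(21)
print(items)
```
[7, 7, 2, 5, 21]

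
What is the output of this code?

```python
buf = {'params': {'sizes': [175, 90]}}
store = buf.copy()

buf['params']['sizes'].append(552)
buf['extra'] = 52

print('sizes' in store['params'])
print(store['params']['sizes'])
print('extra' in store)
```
True
[175, 90, 552]
False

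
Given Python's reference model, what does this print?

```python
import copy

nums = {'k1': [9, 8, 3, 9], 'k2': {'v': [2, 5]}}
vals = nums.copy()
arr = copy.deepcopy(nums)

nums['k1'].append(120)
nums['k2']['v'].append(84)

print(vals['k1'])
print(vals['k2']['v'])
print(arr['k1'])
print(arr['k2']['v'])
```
[9, 8, 3, 9, 120]
[2, 5, 84]
[9, 8, 3, 9]
[2, 5]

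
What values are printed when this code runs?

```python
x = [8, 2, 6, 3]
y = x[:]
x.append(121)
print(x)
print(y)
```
[8, 2, 6, 3, 121]
[8, 2, 6, 3]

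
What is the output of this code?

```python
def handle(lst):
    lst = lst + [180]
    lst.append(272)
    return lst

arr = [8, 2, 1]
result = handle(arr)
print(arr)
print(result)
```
[8, 2, 1]
[8, 2, 1, 180, 272]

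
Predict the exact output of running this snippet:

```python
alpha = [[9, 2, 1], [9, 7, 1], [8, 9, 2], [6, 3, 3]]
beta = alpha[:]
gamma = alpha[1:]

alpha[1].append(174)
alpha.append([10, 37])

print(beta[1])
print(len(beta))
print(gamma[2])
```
[9, 7, 1, 174]
4
[6, 3, 3]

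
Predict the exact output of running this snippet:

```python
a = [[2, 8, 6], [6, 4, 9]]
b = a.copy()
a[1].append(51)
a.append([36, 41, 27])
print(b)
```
[[2, 8, 6], [6, 4, 9, 51]]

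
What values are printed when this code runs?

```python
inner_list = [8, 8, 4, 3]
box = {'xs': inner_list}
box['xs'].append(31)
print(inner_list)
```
[8, 8, 4, 3, 31]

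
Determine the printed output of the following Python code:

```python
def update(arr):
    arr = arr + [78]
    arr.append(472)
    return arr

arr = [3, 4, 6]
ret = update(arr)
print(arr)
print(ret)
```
[3, 4, 6]
[3, 4, 6, 78, 472]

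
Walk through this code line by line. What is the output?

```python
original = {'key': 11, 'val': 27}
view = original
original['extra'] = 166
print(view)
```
{'key': 11, 'val': 27, 'extra': 166}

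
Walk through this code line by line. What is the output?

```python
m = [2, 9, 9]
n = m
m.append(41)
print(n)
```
[2, 9, 9, 41]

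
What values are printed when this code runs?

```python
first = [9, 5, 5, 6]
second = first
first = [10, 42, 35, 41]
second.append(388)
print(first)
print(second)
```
[10, 42, 35, 41]
[9, 5, 5, 6, 388]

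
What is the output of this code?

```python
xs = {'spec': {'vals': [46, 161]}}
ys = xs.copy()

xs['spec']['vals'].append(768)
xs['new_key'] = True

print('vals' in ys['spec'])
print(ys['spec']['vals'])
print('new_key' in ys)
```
True
[46, 161, 768]
False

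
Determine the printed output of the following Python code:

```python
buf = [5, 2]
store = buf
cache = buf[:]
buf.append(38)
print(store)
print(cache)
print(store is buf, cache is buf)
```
[5, 2, 38]
[5, 2]
True False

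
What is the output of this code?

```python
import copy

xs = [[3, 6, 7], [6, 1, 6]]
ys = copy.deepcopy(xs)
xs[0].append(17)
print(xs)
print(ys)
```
[[3, 6, 7, 17], [6, 1, 6]]
[[3, 6, 7], [6, 1, 6]]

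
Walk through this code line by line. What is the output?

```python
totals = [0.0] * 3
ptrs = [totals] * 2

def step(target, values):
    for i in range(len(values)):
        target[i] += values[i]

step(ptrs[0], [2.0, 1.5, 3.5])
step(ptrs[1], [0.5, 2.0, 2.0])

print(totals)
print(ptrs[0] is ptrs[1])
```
[2.5, 3.5, 5.5]
True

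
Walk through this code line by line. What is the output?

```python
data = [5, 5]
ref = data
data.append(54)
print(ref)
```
[5, 5, 54]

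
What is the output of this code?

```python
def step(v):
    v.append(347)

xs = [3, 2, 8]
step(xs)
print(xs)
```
[3, 2, 8, 347]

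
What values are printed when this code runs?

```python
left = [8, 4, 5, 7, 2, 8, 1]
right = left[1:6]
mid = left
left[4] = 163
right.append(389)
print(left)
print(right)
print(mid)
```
[8, 4, 5, 7, 163, 8, 1]
[4, 5, 7, 2, 8, 389]
[8, 4, 5, 7, 163, 8, 1]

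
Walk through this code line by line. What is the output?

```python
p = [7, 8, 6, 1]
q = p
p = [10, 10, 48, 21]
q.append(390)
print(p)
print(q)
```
[10, 10, 48, 21]
[7, 8, 6, 1, 390]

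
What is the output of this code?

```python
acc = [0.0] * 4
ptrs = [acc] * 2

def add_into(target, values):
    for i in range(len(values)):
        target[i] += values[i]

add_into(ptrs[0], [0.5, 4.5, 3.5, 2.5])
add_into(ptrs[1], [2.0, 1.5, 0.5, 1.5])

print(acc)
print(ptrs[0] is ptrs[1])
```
[2.5, 6.0, 4.0, 4.0]
True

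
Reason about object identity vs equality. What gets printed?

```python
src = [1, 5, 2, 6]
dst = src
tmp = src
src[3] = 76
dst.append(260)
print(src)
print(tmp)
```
[1, 5, 2, 76, 260]
[1, 5, 2, 76, 260]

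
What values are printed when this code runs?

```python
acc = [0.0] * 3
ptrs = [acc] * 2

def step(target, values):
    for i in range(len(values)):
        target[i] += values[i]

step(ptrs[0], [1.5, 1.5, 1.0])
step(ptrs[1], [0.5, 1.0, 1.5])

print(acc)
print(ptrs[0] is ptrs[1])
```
[2.0, 2.5, 2.5]
True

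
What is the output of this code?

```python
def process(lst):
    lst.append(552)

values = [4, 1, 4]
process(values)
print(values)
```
[4, 1, 4, 552]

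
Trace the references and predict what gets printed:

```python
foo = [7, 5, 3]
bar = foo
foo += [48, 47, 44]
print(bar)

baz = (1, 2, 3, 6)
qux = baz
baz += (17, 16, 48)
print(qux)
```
[7, 5, 3, 48, 47, 44]
(1, 2, 3, 6)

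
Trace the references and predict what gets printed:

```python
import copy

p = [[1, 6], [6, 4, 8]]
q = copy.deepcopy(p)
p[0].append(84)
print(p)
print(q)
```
[[1, 6, 84], [6, 4, 8]]
[[1, 6], [6, 4, 8]]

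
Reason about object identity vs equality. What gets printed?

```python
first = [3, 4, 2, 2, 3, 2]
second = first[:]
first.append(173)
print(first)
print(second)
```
[3, 4, 2, 2, 3, 2, 173]
[3, 4, 2, 2, 3, 2]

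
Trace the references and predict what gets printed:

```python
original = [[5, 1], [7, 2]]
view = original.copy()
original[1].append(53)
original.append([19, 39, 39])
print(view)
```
[[5, 1], [7, 2, 53]]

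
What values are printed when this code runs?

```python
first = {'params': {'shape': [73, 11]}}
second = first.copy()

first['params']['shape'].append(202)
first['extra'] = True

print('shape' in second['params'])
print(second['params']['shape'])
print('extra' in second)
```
True
[73, 11, 202]
False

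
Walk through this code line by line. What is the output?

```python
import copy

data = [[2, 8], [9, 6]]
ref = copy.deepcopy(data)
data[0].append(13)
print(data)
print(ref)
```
[[2, 8, 13], [9, 6]]
[[2, 8], [9, 6]]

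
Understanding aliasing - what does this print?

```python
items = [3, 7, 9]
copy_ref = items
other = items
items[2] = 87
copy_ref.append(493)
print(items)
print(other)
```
[3, 7, 87, 493]
[3, 7, 87, 493]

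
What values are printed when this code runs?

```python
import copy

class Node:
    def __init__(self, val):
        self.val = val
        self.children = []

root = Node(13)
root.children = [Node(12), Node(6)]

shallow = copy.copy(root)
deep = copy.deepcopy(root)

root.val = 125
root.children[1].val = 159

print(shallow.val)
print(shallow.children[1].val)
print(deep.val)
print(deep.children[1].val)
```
13
159
13
6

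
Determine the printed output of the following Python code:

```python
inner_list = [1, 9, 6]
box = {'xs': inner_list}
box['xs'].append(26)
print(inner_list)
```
[1, 9, 6, 26]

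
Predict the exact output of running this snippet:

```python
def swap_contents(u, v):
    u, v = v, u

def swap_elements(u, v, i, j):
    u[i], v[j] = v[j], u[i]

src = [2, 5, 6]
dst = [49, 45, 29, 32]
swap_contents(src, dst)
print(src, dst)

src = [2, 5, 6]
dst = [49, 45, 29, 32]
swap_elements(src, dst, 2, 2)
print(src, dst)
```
[2, 5, 6] [49, 45, 29, 32]
[2, 5, 29] [49, 45, 6, 32]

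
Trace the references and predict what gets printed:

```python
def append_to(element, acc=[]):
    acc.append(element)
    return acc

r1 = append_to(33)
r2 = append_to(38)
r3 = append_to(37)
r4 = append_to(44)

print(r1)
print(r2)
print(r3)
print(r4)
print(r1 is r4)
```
[33, 38, 37, 44]
[33, 38, 37, 44]
[33, 38, 37, 44]
[33, 38, 37, 44]
True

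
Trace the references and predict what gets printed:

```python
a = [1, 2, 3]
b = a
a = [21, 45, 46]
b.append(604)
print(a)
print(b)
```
[21, 45, 46]
[1, 2, 3, 604]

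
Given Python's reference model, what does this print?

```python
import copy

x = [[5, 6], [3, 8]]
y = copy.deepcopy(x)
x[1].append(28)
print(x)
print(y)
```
[[5, 6], [3, 8, 28]]
[[5, 6], [3, 8]]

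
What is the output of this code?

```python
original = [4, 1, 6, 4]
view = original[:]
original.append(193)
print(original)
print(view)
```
[4, 1, 6, 4, 193]
[4, 1, 6, 4]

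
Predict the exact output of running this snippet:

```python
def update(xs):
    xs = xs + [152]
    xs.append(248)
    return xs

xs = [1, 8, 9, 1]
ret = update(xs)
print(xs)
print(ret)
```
[1, 8, 9, 1]
[1, 8, 9, 1, 152, 248]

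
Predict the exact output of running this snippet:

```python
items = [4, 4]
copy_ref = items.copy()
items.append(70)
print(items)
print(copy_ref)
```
[4, 4, 70]
[4, 4]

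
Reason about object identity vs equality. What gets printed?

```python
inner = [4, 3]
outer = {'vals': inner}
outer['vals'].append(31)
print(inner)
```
[4, 3, 31]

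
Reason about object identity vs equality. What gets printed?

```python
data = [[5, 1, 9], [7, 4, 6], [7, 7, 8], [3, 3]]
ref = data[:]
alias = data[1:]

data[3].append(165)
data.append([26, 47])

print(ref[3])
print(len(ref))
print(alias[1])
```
[3, 3, 165]
4
[7, 7, 8]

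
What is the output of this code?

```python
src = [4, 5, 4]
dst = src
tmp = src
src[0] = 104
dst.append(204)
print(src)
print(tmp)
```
[104, 5, 4, 204]
[104, 5, 4, 204]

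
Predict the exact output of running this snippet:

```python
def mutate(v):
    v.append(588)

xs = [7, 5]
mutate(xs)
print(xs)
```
[7, 5, 588]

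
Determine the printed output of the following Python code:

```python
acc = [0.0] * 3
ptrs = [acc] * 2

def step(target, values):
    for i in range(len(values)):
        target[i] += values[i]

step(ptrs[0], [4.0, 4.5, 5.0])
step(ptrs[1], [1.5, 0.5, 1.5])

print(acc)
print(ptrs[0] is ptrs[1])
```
[5.5, 5.0, 6.5]
True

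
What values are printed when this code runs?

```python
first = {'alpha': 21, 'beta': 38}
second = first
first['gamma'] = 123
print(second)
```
{'alpha': 21, 'beta': 38, 'gamma': 123}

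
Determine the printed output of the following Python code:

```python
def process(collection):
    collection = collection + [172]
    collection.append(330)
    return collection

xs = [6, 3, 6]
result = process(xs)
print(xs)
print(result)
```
[6, 3, 6]
[6, 3, 6, 172, 330]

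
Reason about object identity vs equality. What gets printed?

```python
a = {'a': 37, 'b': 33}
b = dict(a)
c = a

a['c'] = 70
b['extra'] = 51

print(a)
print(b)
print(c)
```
{'a': 37, 'b': 33, 'c': 70}
{'a': 37, 'b': 33, 'extra': 51}
{'a': 37, 'b': 33, 'c': 70}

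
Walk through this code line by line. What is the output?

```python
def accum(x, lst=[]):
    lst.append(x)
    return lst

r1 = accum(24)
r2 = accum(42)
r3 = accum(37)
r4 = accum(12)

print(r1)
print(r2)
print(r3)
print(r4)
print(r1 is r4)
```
[24, 42, 37, 12]
[24, 42, 37, 12]
[24, 42, 37, 12]
[24, 42, 37, 12]
True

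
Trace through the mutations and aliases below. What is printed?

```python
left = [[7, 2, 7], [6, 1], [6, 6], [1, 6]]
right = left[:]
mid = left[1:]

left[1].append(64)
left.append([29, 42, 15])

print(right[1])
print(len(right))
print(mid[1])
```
[6, 1, 64]
4
[6, 6]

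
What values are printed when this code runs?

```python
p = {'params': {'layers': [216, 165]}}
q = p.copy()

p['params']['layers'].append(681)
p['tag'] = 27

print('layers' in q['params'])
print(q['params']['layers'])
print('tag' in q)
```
True
[216, 165, 681]
False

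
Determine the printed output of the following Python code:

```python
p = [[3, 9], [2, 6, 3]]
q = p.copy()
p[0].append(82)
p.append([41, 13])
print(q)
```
[[3, 9, 82], [2, 6, 3]]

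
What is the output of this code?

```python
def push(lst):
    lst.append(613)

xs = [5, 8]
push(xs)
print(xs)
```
[5, 8, 613]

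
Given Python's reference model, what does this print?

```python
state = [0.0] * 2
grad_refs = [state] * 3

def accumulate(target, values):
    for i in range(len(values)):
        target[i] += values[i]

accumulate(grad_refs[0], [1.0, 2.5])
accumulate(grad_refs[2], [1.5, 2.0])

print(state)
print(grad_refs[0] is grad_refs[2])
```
[2.5, 4.5]
True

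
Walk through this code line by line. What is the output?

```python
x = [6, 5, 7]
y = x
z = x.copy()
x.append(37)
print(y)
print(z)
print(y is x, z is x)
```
[6, 5, 7, 37]
[6, 5, 7]
True False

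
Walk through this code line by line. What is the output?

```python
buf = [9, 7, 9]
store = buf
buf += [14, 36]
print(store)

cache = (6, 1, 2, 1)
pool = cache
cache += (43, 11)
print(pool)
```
[9, 7, 9, 14, 36]
(6, 1, 2, 1)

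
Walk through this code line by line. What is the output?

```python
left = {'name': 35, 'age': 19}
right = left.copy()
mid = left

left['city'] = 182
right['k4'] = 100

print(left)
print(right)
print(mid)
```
{'name': 35, 'age': 19, 'city': 182}
{'name': 35, 'age': 19, 'k4': 100}
{'name': 35, 'age': 19, 'city': 182}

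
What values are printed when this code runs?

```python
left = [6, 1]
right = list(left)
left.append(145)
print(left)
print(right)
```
[6, 1, 145]
[6, 1]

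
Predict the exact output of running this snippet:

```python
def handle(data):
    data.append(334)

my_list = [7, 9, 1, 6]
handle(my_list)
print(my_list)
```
[7, 9, 1, 6, 334]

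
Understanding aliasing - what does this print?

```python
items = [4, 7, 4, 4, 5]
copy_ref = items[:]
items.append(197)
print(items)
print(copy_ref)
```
[4, 7, 4, 4, 5, 197]
[4, 7, 4, 4, 5]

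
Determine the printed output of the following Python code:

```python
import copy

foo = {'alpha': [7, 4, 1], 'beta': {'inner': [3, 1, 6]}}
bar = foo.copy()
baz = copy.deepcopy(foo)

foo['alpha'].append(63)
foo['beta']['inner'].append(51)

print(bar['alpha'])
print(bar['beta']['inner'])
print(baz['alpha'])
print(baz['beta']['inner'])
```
[7, 4, 1, 63]
[3, 1, 6, 51]
[7, 4, 1]
[3, 1, 6]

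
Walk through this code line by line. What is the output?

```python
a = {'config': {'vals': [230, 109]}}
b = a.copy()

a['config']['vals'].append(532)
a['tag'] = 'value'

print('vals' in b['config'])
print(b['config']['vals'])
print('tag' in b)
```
True
[230, 109, 532]
False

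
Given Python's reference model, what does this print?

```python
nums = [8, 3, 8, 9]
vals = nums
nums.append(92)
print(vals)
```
[8, 3, 8, 9, 92]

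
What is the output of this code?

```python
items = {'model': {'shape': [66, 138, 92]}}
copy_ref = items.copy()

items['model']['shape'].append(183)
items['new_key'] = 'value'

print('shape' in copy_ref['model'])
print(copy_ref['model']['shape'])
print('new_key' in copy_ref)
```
True
[66, 138, 92, 183]
False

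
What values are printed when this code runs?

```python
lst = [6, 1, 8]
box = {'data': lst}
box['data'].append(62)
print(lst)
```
[6, 1, 8, 62]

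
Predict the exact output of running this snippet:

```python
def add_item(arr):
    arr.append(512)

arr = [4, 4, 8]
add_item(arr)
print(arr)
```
[4, 4, 8, 512]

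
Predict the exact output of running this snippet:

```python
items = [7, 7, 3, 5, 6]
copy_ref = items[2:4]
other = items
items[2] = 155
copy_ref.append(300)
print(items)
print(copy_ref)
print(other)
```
[7, 7, 155, 5, 6]
[3, 5, 300]
[7, 7, 155, 5, 6]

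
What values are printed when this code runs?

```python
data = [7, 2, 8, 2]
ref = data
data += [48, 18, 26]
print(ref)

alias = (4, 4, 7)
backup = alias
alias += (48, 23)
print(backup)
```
[7, 2, 8, 2, 48, 18, 26]
(4, 4, 7)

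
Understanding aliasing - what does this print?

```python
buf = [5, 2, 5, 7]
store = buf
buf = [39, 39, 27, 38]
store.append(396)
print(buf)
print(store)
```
[39, 39, 27, 38]
[5, 2, 5, 7, 396]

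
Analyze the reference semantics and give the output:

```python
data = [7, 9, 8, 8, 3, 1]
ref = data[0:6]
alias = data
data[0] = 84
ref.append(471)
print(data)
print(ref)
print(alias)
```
[84, 9, 8, 8, 3, 1]
[7, 9, 8, 8, 3, 1, 471]
[84, 9, 8, 8, 3, 1]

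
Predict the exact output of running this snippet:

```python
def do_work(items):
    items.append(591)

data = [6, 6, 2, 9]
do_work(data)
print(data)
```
[6, 6, 2, 9, 591]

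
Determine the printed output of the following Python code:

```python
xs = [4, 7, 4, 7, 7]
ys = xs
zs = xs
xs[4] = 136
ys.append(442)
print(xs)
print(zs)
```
[4, 7, 4, 7, 136, 442]
[4, 7, 4, 7, 136, 442]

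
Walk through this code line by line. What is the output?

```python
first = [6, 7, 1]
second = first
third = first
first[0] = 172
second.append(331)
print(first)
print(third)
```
[172, 7, 1, 331]
[172, 7, 1, 331]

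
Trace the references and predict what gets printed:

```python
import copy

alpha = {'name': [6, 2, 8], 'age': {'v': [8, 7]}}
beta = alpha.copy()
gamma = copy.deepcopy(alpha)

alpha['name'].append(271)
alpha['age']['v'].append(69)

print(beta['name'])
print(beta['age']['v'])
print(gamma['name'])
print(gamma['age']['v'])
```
[6, 2, 8, 271]
[8, 7, 69]
[6, 2, 8]
[8, 7]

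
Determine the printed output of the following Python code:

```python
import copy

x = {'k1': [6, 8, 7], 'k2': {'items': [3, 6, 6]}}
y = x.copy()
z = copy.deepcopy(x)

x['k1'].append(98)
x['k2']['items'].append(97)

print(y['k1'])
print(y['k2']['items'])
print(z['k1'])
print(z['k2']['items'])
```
[6, 8, 7, 98]
[3, 6, 6, 97]
[6, 8, 7]
[3, 6, 6]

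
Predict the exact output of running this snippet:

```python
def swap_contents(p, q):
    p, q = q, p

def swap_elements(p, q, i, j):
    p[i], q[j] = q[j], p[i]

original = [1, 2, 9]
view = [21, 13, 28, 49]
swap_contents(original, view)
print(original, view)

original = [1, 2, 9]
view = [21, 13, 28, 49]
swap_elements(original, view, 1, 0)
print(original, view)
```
[1, 2, 9] [21, 13, 28, 49]
[1, 21, 9] [2, 13, 28, 49]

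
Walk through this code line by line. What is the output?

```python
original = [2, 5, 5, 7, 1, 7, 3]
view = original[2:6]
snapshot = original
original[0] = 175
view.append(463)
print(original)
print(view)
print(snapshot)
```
[175, 5, 5, 7, 1, 7, 3]
[5, 7, 1, 7, 463]
[175, 5, 5, 7, 1, 7, 3]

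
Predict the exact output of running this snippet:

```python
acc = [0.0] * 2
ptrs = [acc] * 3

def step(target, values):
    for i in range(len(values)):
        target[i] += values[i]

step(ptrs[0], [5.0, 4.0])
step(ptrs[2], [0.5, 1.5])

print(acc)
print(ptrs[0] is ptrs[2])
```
[5.5, 5.5]
True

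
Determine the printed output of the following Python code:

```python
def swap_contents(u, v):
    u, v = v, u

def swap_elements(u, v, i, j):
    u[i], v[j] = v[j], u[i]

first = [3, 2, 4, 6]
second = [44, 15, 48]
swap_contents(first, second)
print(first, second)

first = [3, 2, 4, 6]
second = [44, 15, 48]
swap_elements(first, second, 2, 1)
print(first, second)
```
[3, 2, 4, 6] [44, 15, 48]
[3, 2, 15, 6] [44, 4, 48]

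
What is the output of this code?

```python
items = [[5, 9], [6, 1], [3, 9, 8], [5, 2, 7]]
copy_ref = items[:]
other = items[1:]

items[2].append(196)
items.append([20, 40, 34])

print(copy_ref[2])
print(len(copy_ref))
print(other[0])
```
[3, 9, 8, 196]
4
[6, 1]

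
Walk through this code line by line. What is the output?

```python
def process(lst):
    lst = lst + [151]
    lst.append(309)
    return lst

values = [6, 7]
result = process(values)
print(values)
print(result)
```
[6, 7]
[6, 7, 151, 309]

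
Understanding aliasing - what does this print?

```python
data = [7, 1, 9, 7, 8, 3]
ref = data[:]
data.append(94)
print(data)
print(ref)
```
[7, 1, 9, 7, 8, 3, 94]
[7, 1, 9, 7, 8, 3]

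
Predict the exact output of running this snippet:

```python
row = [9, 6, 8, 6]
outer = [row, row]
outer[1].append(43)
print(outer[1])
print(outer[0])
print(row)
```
[9, 6, 8, 6, 43]
[9, 6, 8, 6, 43]
[9, 6, 8, 6, 43]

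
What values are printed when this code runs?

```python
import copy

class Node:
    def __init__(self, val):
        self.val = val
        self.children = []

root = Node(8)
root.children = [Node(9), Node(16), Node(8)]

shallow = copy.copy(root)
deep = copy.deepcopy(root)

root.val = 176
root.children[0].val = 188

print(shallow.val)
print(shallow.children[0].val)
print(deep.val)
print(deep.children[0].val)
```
8
188
8
9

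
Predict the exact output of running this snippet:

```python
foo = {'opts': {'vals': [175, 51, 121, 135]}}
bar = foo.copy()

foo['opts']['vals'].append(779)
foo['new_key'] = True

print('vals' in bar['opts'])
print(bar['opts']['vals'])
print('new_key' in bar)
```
True
[175, 51, 121, 135, 779]
False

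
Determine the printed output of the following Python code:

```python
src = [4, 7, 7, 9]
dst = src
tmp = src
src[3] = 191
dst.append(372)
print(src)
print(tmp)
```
[4, 7, 7, 191, 372]
[4, 7, 7, 191, 372]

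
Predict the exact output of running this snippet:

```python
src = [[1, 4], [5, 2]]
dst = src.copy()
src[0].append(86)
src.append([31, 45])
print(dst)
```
[[1, 4, 86], [5, 2]]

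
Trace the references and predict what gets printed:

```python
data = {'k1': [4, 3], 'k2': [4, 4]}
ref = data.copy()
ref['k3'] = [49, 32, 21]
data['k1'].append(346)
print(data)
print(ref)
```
{'k1': [4, 3, 346], 'k2': [4, 4]}
{'k1': [4, 3, 346], 'k2': [4, 4], 'k3': [49, 32, 21]}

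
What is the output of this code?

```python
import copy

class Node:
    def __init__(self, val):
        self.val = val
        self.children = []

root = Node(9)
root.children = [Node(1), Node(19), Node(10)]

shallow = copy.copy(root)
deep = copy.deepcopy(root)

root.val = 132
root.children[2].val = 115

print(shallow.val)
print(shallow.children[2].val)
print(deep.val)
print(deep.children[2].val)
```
9
115
9
10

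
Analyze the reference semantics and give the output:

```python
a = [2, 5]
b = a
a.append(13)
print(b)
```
[2, 5, 13]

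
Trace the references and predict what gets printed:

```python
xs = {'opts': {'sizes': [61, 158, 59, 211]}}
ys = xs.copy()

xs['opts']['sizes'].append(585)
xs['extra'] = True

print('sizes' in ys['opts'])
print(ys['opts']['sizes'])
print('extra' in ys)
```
True
[61, 158, 59, 211, 585]
False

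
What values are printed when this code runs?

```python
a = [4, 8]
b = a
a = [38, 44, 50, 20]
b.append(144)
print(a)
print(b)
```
[38, 44, 50, 20]
[4, 8, 144]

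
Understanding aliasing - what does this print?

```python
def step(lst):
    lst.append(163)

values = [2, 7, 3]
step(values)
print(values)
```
[2, 7, 3, 163]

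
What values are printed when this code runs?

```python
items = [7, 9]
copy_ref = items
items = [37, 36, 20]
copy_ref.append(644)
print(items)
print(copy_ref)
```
[37, 36, 20]
[7, 9, 644]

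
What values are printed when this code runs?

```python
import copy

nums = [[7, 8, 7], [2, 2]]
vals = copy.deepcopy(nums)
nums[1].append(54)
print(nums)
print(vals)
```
[[7, 8, 7], [2, 2, 54]]
[[7, 8, 7], [2, 2]]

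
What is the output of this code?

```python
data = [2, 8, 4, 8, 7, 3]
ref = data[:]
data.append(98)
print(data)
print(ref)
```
[2, 8, 4, 8, 7, 3, 98]
[2, 8, 4, 8, 7, 3]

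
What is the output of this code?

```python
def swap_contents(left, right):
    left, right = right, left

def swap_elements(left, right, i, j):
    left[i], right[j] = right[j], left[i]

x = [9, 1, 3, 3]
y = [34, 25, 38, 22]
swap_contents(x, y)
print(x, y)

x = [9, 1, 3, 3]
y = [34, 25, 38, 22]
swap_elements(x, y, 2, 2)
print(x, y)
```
[9, 1, 3, 3] [34, 25, 38, 22]
[9, 1, 38, 3] [34, 25, 3, 22]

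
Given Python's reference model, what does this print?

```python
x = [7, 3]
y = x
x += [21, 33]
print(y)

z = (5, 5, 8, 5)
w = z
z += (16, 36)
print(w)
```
[7, 3, 21, 33]
(5, 5, 8, 5)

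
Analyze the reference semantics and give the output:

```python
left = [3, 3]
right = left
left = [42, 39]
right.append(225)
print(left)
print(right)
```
[42, 39]
[3, 3, 225]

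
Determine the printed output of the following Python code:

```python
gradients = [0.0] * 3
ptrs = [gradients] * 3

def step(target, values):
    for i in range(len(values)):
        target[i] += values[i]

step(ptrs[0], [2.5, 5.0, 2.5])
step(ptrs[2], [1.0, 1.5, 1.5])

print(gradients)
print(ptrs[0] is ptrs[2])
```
[3.5, 6.5, 4.0]
True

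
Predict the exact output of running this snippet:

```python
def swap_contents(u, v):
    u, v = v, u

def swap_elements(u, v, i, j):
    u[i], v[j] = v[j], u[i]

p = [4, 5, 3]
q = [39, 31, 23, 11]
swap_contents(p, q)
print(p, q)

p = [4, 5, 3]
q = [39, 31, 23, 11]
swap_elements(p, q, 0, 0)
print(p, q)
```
[4, 5, 3] [39, 31, 23, 11]
[39, 5, 3] [4, 31, 23, 11]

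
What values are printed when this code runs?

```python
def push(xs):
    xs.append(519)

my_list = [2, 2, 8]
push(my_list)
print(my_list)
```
[2, 2, 8, 519]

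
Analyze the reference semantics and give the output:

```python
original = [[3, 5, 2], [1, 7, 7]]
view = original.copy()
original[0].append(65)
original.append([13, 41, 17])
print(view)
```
[[3, 5, 2, 65], [1, 7, 7]]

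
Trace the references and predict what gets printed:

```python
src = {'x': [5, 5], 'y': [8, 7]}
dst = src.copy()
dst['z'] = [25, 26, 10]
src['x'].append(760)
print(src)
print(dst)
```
{'x': [5, 5, 760], 'y': [8, 7]}
{'x': [5, 5, 760], 'y': [8, 7], 'z': [25, 26, 10]}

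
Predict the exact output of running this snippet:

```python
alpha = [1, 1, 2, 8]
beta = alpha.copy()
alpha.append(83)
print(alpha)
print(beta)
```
[1, 1, 2, 8, 83]
[1, 1, 2, 8]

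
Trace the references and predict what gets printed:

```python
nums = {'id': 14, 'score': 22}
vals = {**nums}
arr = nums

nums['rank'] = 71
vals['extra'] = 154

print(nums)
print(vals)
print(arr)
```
{'id': 14, 'score': 22, 'rank': 71}
{'id': 14, 'score': 22, 'extra': 154}
{'id': 14, 'score': 22, 'rank': 71}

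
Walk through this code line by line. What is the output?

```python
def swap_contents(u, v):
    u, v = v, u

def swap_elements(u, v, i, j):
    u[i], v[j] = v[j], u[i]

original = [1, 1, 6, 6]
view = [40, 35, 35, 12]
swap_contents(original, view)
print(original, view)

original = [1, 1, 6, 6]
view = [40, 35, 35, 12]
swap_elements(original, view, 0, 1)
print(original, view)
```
[1, 1, 6, 6] [40, 35, 35, 12]
[35, 1, 6, 6] [40, 1, 35, 12]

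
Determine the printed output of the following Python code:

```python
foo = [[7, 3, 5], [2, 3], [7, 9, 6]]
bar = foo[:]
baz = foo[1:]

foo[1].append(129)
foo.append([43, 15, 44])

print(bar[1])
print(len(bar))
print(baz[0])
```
[2, 3, 129]
3
[2, 3, 129]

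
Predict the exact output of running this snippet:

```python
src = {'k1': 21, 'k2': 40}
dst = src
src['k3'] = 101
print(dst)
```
{'k1': 21, 'k2': 40, 'k3': 101}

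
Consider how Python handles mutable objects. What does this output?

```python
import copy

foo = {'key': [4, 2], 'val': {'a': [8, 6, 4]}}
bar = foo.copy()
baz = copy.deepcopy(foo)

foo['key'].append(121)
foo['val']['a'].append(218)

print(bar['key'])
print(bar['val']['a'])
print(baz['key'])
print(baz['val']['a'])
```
[4, 2, 121]
[8, 6, 4, 218]
[4, 2]
[8, 6, 4]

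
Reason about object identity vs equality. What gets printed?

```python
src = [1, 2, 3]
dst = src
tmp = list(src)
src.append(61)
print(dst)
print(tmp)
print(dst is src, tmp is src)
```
[1, 2, 3, 61]
[1, 2, 3]
True False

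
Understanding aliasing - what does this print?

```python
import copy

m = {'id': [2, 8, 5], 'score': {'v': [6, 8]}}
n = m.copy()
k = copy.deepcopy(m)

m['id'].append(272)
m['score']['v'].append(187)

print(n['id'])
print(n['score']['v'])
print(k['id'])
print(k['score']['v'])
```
[2, 8, 5, 272]
[6, 8, 187]
[2, 8, 5]
[6, 8]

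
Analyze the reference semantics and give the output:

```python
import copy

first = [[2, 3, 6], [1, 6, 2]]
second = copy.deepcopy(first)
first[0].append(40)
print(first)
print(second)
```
[[2, 3, 6, 40], [1, 6, 2]]
[[2, 3, 6], [1, 6, 2]]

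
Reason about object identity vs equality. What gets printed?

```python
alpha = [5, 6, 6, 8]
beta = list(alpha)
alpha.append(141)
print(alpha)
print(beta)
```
[5, 6, 6, 8, 141]
[5, 6, 6, 8]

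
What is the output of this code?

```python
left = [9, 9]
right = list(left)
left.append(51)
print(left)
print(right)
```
[9, 9, 51]
[9, 9]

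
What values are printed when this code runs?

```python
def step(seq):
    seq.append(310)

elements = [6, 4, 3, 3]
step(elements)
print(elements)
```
[6, 4, 3, 3, 310]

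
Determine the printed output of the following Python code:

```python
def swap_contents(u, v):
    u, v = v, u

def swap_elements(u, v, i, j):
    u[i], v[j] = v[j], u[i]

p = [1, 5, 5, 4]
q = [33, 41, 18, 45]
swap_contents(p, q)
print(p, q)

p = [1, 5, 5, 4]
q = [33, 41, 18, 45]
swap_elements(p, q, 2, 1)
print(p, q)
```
[1, 5, 5, 4] [33, 41, 18, 45]
[1, 5, 41, 4] [33, 5, 18, 45]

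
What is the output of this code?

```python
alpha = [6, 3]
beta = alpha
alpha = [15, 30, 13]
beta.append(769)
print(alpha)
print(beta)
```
[15, 30, 13]
[6, 3, 769]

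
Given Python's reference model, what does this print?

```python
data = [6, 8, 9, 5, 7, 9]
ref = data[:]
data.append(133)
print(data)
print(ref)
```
[6, 8, 9, 5, 7, 9, 133]
[6, 8, 9, 5, 7, 9]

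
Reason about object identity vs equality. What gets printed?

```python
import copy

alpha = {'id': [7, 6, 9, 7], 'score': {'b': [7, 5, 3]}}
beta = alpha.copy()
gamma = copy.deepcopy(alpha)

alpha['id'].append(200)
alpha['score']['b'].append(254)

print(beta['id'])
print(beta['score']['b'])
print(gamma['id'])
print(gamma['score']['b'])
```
[7, 6, 9, 7, 200]
[7, 5, 3, 254]
[7, 6, 9, 7]
[7, 5, 3]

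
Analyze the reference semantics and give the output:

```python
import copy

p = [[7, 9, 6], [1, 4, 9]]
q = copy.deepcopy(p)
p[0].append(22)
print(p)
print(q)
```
[[7, 9, 6, 22], [1, 4, 9]]
[[7, 9, 6], [1, 4, 9]]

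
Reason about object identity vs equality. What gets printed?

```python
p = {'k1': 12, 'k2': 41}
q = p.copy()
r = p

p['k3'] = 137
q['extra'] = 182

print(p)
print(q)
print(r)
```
{'k1': 12, 'k2': 41, 'k3': 137}
{'k1': 12, 'k2': 41, 'extra': 182}
{'k1': 12, 'k2': 41, 'k3': 137}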